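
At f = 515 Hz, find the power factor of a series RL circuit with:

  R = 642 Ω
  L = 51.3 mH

Step 1 — Angular frequency: ω = 2π·f = 2π·515 = 3236 rad/s.
Step 2 — Component impedances:
  R: Z = R = 642 Ω
  L: Z = jωL = j·3236·0.0513 = 0 + j166 Ω
Step 3 — Series combination: Z_total = R + L = 642 + j166 Ω = 663.1∠14.5° Ω.
Step 4 — Power factor: PF = cos(φ) = Re(Z)/|Z| = 642/663.1 = 0.9682.
Step 5 — Type: Im(Z) = 166 ⇒ lagging (phase φ = 14.5°).

PF = 0.9682 (lagging, φ = 14.5°)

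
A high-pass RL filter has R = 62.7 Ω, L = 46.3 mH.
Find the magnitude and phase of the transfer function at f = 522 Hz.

Step 1 — Angular frequency: ω = 2π·522 = 3280 rad/s.
Step 2 — Transfer function: H(jω) = jωL/(R + jωL).
Step 3 — Numerator jωL = j·151.9; denominator R + jωL = 62.7 + j151.9.
Step 4 — H = 0.8544 + j0.3528.
Step 5 — Magnitude: |H| = 0.9243 (-0.7 dB); phase: φ = 22.4°.

|H| = 0.9243 (-0.7 dB), φ = 22.4°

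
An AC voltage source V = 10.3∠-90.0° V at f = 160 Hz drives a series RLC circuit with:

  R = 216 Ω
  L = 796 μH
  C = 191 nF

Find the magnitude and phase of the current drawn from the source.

Step 1 — Angular frequency: ω = 2π·f = 2π·160 = 1005 rad/s.
Step 2 — Component impedances:
  R: Z = R = 216 Ω
  L: Z = jωL = j·1005·0.000796 = 0 + j0.8002 Ω
  C: Z = 1/(jωC) = -j/(ω·C) = 0 - j5208 Ω
Step 3 — Series combination: Z_total = R + L + C = 216 - j5207 Ω = 5212∠-87.6° Ω.
Step 4 — Source phasor: V = 10.3∠-90.0° V = 0 - j10.3 V.
Step 5 — Ohm's law: I = V / Z_total = (0 - j10.3) / (216 - j5207) = 0.001975 - j8.191e-05 A.
Step 6 — Convert to polar: |I| = 0.001976 A, ∠I = -2.4°.

I = 0.001976∠-2.4° A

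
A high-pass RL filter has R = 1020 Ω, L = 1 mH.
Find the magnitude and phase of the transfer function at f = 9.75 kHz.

Step 1 — Angular frequency: ω = 2π·9750 = 6.126e+04 rad/s.
Step 2 — Transfer function: H(jω) = jωL/(R + jωL).
Step 3 — Numerator jωL = j·61.26; denominator R + jωL = 1020 + j61.26.
Step 4 — H = 0.003594 + j0.05984.
Step 5 — Magnitude: |H| = 0.05995 (-24.4 dB); phase: φ = 86.6°.

|H| = 0.05995 (-24.4 dB), φ = 86.6°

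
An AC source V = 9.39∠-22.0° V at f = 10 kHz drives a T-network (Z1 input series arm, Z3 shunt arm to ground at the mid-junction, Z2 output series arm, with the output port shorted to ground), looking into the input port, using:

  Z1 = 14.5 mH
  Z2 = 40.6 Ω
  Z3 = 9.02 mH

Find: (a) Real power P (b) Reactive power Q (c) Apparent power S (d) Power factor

Step 1 — Angular frequency: ω = 2π·f = 2π·1e+04 = 6.283e+04 rad/s.
Step 2 — Component impedances:
  Z1: Z = jωL = j·6.283e+04·0.0145 = 0 + j911.1 Ω
  Z2: Z = R = 40.6 Ω
  Z3: Z = jωL = j·6.283e+04·0.00902 = 0 + j566.7 Ω
Step 3 — With the output port shorted to ground, the output series arm Z2 runs from the junction to ground; the shunt arm Z3 also runs from the junction to ground. They appear in parallel: Z3 || Z2 = 40.39 + j2.894 Ω.
Step 4 — Series with input arm Z1: Z_in = Z1 + (Z3 || Z2) = 40.39 + j914 Ω = 914.8∠87.5° Ω.
Step 5 — Source phasor: V = 9.39∠-22.0° V = 8.706 - j3.518 V.
Step 6 — Current: I = V / Z = -0.003421 - j0.009677 A = 0.01026∠-109.5° A.
Step 7 — Complex power: S = V·I* = 0.004255 + j0.09629 VA.
Step 8 — Real power: P = Re(S) = 0.004255 W.
Step 9 — Reactive power: Q = Im(S) = 0.09629 VAR.
Step 10 — Apparent power: |S| = 0.09638 VA.
Step 11 — Power factor: PF = P/|S| = 0.04415 (lagging).

(a) P = 0.004255 W  (b) Q = 0.09629 VAR  (c) S = 0.09638 VA  (d) PF = 0.04415 (lagging)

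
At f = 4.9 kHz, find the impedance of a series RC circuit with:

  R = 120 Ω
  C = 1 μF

Step 1 — Angular frequency: ω = 2π·f = 2π·4900 = 3.079e+04 rad/s.
Step 2 — Component impedances:
  R: Z = R = 120 Ω
  C: Z = 1/(jωC) = -j/(ω·C) = 0 - j32.48 Ω
Step 3 — Series combination: Z_total = R + C = 120 - j32.48 Ω = 124.3∠-15.1° Ω.

Z = 120 - j32.48 Ω = 124.3∠-15.1° Ω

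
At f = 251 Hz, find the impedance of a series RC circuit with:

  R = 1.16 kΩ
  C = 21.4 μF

Step 1 — Angular frequency: ω = 2π·f = 2π·251 = 1577 rad/s.
Step 2 — Component impedances:
  R: Z = R = 1160 Ω
  C: Z = 1/(jωC) = -j/(ω·C) = 0 - j29.63 Ω
Step 3 — Series combination: Z_total = R + C = 1160 - j29.63 Ω = 1160∠-1.5° Ω.

Z = 1160 - j29.63 Ω = 1160∠-1.5° Ω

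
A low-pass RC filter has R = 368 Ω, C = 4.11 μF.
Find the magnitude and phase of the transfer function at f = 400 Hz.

Step 1 — Angular frequency: ω = 2π·400 = 2513 rad/s.
Step 2 — Transfer function: H(jω) = 1/(1 + jωRC).
Step 3 — Denominator: 1 + jωRC = 1 + j·2513·368·4.11e-06 = 1 + j3.801.
Step 4 — H = 0.06473 - j0.246.
Step 5 — Magnitude: |H| = 0.2544 (-11.9 dB); phase: φ = -75.3°.

|H| = 0.2544 (-11.9 dB), φ = -75.3°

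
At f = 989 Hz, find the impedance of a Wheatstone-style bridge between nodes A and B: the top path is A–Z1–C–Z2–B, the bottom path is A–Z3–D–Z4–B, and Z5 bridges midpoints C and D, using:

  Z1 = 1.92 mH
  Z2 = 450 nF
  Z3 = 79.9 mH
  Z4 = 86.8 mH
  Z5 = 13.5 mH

Step 1 — Angular frequency: ω = 2π·f = 2π·989 = 6214 rad/s.
Step 2 — Component impedances:
  Z1: Z = jωL = j·6214·0.00192 = 0 + j11.93 Ω
  Z2: Z = 1/(jωC) = -j/(ω·C) = 0 - j357.6 Ω
  Z3: Z = jωL = j·6214·0.0799 = 0 + j496.5 Ω
  Z4: Z = jωL = j·6214·0.0868 = 0 + j539.4 Ω
  Z5: Z = jωL = j·6214·0.0135 = 0 + j83.89 Ω
Step 3 — Bridge requires nodal analysis (the Z5 bridge couples midpoints C and D, so the two paths cannot be reduced to a simple series/parallel combination). Setting node B to ground and injecting 1 A at node A, the 3-node admittance system at A, C, D solves to V_A = Z_AB = 0 - j845.1 Ω = 845.1∠-90.0° Ω.

Z = 0 - j845.1 Ω = 845.1∠-90.0° Ω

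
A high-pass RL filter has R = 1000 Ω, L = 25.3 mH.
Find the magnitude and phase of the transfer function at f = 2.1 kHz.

Step 1 — Angular frequency: ω = 2π·2100 = 1.319e+04 rad/s.
Step 2 — Transfer function: H(jω) = jωL/(R + jωL).
Step 3 — Numerator jωL = j·333.8; denominator R + jωL = 1000 + j333.8.
Step 4 — H = 0.1003 + j0.3004.
Step 5 — Magnitude: |H| = 0.3166 (-10.0 dB); phase: φ = 71.5°.

|H| = 0.3166 (-10.0 dB), φ = 71.5°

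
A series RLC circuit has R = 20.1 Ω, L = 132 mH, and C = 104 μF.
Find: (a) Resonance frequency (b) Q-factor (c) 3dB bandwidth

Step 1 — Resonance: ω₀ = 1/√(LC) = 1/√(0.132·0.000104) = 269.9 rad/s.
Step 2 — f₀ = ω₀/(2π) = 42.96 Hz.
Step 3 — Series Q: Q = ω₀L/R = 269.9·0.132/20.1 = 1.772.
Step 4 — Bandwidth: Δω = ω₀/Q = 152.3 rad/s; BW = Δω/(2π) = 24.23 Hz.

(a) f₀ = 42.96 Hz  (b) Q = 1.772  (c) BW = 24.23 Hz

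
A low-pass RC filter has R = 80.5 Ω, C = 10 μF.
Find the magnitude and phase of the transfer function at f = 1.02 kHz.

Step 1 — Angular frequency: ω = 2π·1020 = 6409 rad/s.
Step 2 — Transfer function: H(jω) = 1/(1 + jωRC).
Step 3 — Denominator: 1 + jωRC = 1 + j·6409·80.5·1e-05 = 1 + j5.159.
Step 4 — H = 0.03621 - j0.1868.
Step 5 — Magnitude: |H| = 0.1903 (-14.4 dB); phase: φ = -79.0°.

|H| = 0.1903 (-14.4 dB), φ = -79.0°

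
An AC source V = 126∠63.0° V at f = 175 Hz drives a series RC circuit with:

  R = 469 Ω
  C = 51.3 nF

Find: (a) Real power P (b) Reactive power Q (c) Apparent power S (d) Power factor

Step 1 — Angular frequency: ω = 2π·f = 2π·175 = 1100 rad/s.
Step 2 — Component impedances:
  R: Z = R = 469 Ω
  C: Z = 1/(jωC) = -j/(ω·C) = 0 - j1.773e+04 Ω
Step 3 — Series combination: Z_total = R + C = 469 - j1.773e+04 Ω = 1.773e+04∠-88.5° Ω.
Step 4 — Source phasor: V = 126∠63.0° V = 57.2 + j112.3 V.
Step 5 — Current: I = V / Z = -0.006243 + j0.003392 A = 0.007105∠151.5° A.
Step 6 — Complex power: S = V·I* = 0.02367 - j0.8949 VA.
Step 7 — Real power: P = Re(S) = 0.02367 W.
Step 8 — Reactive power: Q = Im(S) = -0.8949 VAR.
Step 9 — Apparent power: |S| = 0.8952 VA.
Step 10 — Power factor: PF = P/|S| = 0.02645 (leading).

(a) P = 0.02367 W  (b) Q = -0.8949 VAR  (c) S = 0.8952 VA  (d) PF = 0.02645 (leading)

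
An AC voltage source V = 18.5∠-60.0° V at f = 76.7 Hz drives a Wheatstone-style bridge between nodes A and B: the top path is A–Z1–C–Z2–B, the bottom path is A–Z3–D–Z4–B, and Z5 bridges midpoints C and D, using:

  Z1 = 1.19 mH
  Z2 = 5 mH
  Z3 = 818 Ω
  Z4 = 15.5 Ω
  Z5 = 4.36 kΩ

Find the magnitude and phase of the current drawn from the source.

Step 1 — Angular frequency: ω = 2π·f = 2π·76.7 = 481.9 rad/s.
Step 2 — Component impedances:
  Z1: Z = jωL = j·481.9·0.00119 = 0 + j0.5735 Ω
  Z2: Z = jωL = j·481.9·0.005 = 0 + j2.41 Ω
  Z3: Z = R = 818 Ω
  Z4: Z = R = 15.5 Ω
  Z5: Z = R = 4360 Ω
Step 3 — Bridge requires nodal analysis (the Z5 bridge couples midpoints C and D, so the two paths cannot be reduced to a simple series/parallel combination). Setting node B to ground and injecting 1 A at node A, the 3-node admittance system at A, C, D solves to V_A = Z_AB = 0.01194 + j2.983 Ω = 2.983∠89.8° Ω.
Step 4 — Source phasor: V = 18.5∠-60.0° V = 9.25 - j16.02 V.
Step 5 — Ohm's law: I = V / Z_total = (9.25 - j16.02) / (0.01194 + j2.983) = -5.358 - j3.122 A.
Step 6 — Convert to polar: |I| = 6.202 A, ∠I = -149.8°.

I = 6.202∠-149.8° A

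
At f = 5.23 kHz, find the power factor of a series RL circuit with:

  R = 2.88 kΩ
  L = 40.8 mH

Step 1 — Angular frequency: ω = 2π·f = 2π·5230 = 3.286e+04 rad/s.
Step 2 — Component impedances:
  R: Z = R = 2880 Ω
  L: Z = jωL = j·3.286e+04·0.0408 = 0 + j1341 Ω
Step 3 — Series combination: Z_total = R + L = 2880 + j1341 Ω = 3177∠25.0° Ω.
Step 4 — Power factor: PF = cos(φ) = Re(Z)/|Z| = 2880/3176.8 = 0.9066.
Step 5 — Type: Im(Z) = 1341 ⇒ lagging (phase φ = 25.0°).

PF = 0.9066 (lagging, φ = 25.0°)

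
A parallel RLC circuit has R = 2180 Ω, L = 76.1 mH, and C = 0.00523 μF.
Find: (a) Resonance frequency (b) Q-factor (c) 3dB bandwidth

Step 1 — Resonance: ω₀ = 1/√(LC) = 1/√(0.0761·5.23e-09) = 5.013e+04 rad/s.
Step 2 — f₀ = ω₀/(2π) = 7978 Hz.
Step 3 — Parallel Q: Q = R/(ω₀L) = 2180/(5.013e+04·0.0761) = 0.5715.
Step 4 — Bandwidth: Δω = ω₀/Q = 8.771e+04 rad/s; BW = Δω/(2π) = 1.396e+04 Hz.

(a) f₀ = 7978 Hz  (b) Q = 0.5715  (c) BW = 1.396e+04 Hz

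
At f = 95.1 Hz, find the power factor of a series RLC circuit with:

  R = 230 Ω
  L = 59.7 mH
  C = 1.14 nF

Step 1 — Angular frequency: ω = 2π·f = 2π·95.1 = 597.5 rad/s.
Step 2 — Component impedances:
  R: Z = R = 230 Ω
  L: Z = jωL = j·597.5·0.0597 = 0 + j35.67 Ω
  C: Z = 1/(jωC) = -j/(ω·C) = 0 - j1.468e+06 Ω
Step 3 — Series combination: Z_total = R + L + C = 230 - j1.468e+06 Ω = 1.468e+06∠-90.0° Ω.
Step 4 — Power factor: PF = cos(φ) = Re(Z)/|Z| = 230/1.468e+06 = 0.0001567.
Step 5 — Type: Im(Z) = -1.468e+06 ⇒ leading (phase φ = -90.0°).

PF = 0.0001567 (leading, φ = -90.0°)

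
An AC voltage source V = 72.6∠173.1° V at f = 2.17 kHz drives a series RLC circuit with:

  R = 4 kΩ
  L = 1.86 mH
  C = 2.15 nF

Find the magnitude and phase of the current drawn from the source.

Step 1 — Angular frequency: ω = 2π·f = 2π·2170 = 1.363e+04 rad/s.
Step 2 — Component impedances:
  R: Z = R = 4000 Ω
  L: Z = jωL = j·1.363e+04·0.00186 = 0 + j25.36 Ω
  C: Z = 1/(jωC) = -j/(ω·C) = 0 - j3.411e+04 Ω
Step 3 — Series combination: Z_total = R + L + C = 4000 - j3.409e+04 Ω = 3.432e+04∠-83.3° Ω.
Step 4 — Source phasor: V = 72.6∠173.1° V = -72.07 + j8.722 V.
Step 5 — Ohm's law: I = V / Z_total = (-72.07 + j8.722) / (4000 - j3.409e+04) = -0.0004971 - j0.002056 A.
Step 6 — Convert to polar: |I| = 0.002115 A, ∠I = -103.6°.

I = 0.002115∠-103.6° A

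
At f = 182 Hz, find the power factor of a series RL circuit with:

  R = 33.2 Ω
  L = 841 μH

Step 1 — Angular frequency: ω = 2π·f = 2π·182 = 1144 rad/s.
Step 2 — Component impedances:
  R: Z = R = 33.2 Ω
  L: Z = jωL = j·1144·0.000841 = 0 + j0.9617 Ω
Step 3 — Series combination: Z_total = R + L = 33.2 + j0.9617 Ω = 33.21∠1.7° Ω.
Step 4 — Power factor: PF = cos(φ) = Re(Z)/|Z| = 33.2/33.214 = 0.9996.
Step 5 — Type: Im(Z) = 0.9617 ⇒ lagging (phase φ = 1.7°).

PF = 0.9996 (lagging, φ = 1.7°)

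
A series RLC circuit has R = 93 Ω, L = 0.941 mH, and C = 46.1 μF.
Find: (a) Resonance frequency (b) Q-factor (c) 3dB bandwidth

Step 1 — Resonance: ω₀ = 1/√(LC) = 1/√(0.000941·4.61e-05) = 4801 rad/s.
Step 2 — f₀ = ω₀/(2π) = 764.1 Hz.
Step 3 — Series Q: Q = ω₀L/R = 4801·0.000941/93 = 0.04858.
Step 4 — Bandwidth: Δω = ω₀/Q = 9.883e+04 rad/s; BW = Δω/(2π) = 1.573e+04 Hz.

(a) f₀ = 764.1 Hz  (b) Q = 0.04858  (c) BW = 1.573e+04 Hz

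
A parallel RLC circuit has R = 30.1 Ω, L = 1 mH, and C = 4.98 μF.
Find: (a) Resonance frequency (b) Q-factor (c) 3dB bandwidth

Step 1 — Resonance: ω₀ = 1/√(LC) = 1/√(0.001·4.98e-06) = 1.417e+04 rad/s.
Step 2 — f₀ = ω₀/(2π) = 2255 Hz.
Step 3 — Parallel Q: Q = R/(ω₀L) = 30.1/(1.417e+04·0.001) = 2.124.
Step 4 — Bandwidth: Δω = ω₀/Q = 6671 rad/s; BW = Δω/(2π) = 1062 Hz.

(a) f₀ = 2255 Hz  (b) Q = 2.124  (c) BW = 1062 Hz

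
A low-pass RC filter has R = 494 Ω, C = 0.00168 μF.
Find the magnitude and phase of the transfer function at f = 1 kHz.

Step 1 — Angular frequency: ω = 2π·1000 = 6283 rad/s.
Step 2 — Transfer function: H(jω) = 1/(1 + jωRC).
Step 3 — Denominator: 1 + jωRC = 1 + j·6283·494·1.68e-09 = 1 + j0.005215.
Step 4 — H = 1 - j0.005214.
Step 5 — Magnitude: |H| = 1 (-0.0 dB); phase: φ = -0.3°.

|H| = 1 (-0.0 dB), φ = -0.3°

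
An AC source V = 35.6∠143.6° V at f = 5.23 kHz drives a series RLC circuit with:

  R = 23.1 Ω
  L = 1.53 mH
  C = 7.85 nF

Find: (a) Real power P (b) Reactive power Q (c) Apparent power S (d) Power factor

Step 1 — Angular frequency: ω = 2π·f = 2π·5230 = 3.286e+04 rad/s.
Step 2 — Component impedances:
  R: Z = R = 23.1 Ω
  L: Z = jωL = j·3.286e+04·0.00153 = 0 + j50.28 Ω
  C: Z = 1/(jωC) = -j/(ω·C) = 0 - j3877 Ω
Step 3 — Series combination: Z_total = R + L + C = 23.1 - j3826 Ω = 3826∠-89.7° Ω.
Step 4 — Source phasor: V = 35.6∠143.6° V = -28.65 + j21.13 V.
Step 5 — Current: I = V / Z = -0.005566 - j0.007455 A = 0.009304∠-126.7° A.
Step 6 — Complex power: S = V·I* = 0.002 - j0.3312 VA.
Step 7 — Real power: P = Re(S) = 0.002 W.
Step 8 — Reactive power: Q = Im(S) = -0.3312 VAR.
Step 9 — Apparent power: |S| = 0.3312 VA.
Step 10 — Power factor: PF = P/|S| = 0.006037 (leading).

(a) P = 0.002 W  (b) Q = -0.3312 VAR  (c) S = 0.3312 VA  (d) PF = 0.006037 (leading)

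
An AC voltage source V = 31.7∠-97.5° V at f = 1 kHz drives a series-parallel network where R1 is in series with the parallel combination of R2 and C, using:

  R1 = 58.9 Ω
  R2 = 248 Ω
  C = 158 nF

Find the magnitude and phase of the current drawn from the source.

Step 1 — Angular frequency: ω = 2π·f = 2π·1000 = 6283 rad/s.
Step 2 — Component impedances:
  R1: Z = R = 58.9 Ω
  R2: Z = R = 248 Ω
  C: Z = 1/(jωC) = -j/(ω·C) = 0 - j1007 Ω
Step 3 — Parallel branch: R2 || C = 1/(1/R2 + 1/C) = 233.8 - j57.57 Ω.
Step 4 — Series with R1: Z_total = R1 + (R2 || C) = 292.7 - j57.57 Ω = 298.3∠-11.1° Ω.
Step 5 — Source phasor: V = 31.7∠-97.5° V = -4.138 - j31.43 V.
Step 6 — Ohm's law: I = V / Z_total = (-4.138 - j31.43) / (292.7 - j57.57) = 0.00672 - j0.106 A.
Step 7 — Convert to polar: |I| = 0.1063 A, ∠I = -86.4°.

I = 0.1063∠-86.4° A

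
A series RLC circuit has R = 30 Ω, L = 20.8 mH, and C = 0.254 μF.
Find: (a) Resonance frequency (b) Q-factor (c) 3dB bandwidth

Step 1 — Resonance: ω₀ = 1/√(LC) = 1/√(0.0208·2.54e-07) = 1.376e+04 rad/s.
Step 2 — f₀ = ω₀/(2π) = 2190 Hz.
Step 3 — Series Q: Q = ω₀L/R = 1.376e+04·0.0208/30 = 9.539.
Step 4 — Bandwidth: Δω = ω₀/Q = 1442 rad/s; BW = Δω/(2π) = 229.6 Hz.

(a) f₀ = 2190 Hz  (b) Q = 9.539  (c) BW = 229.6 Hz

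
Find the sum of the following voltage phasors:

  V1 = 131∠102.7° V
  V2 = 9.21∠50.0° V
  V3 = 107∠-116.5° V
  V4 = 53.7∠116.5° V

Step 1 — Convert each phasor to rectangular form:
  V1 = 131·(cos(102.7°) + j·sin(102.7°)) = -28.8 + j127.8 V
  V2 = 9.21·(cos(50.0°) + j·sin(50.0°)) = 5.92 + j7.055 V
  V3 = 107·(cos(-116.5°) + j·sin(-116.5°)) = -47.74 - j95.76 V
  V4 = 53.7·(cos(116.5°) + j·sin(116.5°)) = -23.96 + j48.06 V
Step 2 — Sum components: V_total = -94.58 + j87.15 V.
Step 3 — Convert to polar: |V_total| = 128.6 V, ∠V_total = 137.3°.

V_total = 128.6∠137.3° V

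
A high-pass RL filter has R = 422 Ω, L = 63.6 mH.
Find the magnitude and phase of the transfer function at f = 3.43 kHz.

Step 1 — Angular frequency: ω = 2π·3430 = 2.155e+04 rad/s.
Step 2 — Transfer function: H(jω) = jωL/(R + jωL).
Step 3 — Numerator jωL = j·1371; denominator R + jωL = 422 + j1371.
Step 4 — H = 0.9134 + j0.2812.
Step 5 — Magnitude: |H| = 0.9557 (-0.4 dB); phase: φ = 17.1°.

|H| = 0.9557 (-0.4 dB), φ = 17.1°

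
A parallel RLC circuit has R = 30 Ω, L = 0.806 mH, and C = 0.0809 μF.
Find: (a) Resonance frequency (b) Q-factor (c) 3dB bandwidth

Step 1 — Resonance: ω₀ = 1/√(LC) = 1/√(0.000806·8.09e-08) = 1.238e+05 rad/s.
Step 2 — f₀ = ω₀/(2π) = 1.971e+04 Hz.
Step 3 — Parallel Q: Q = R/(ω₀L) = 30/(1.238e+05·0.000806) = 0.3006.
Step 4 — Bandwidth: Δω = ω₀/Q = 4.12e+05 rad/s; BW = Δω/(2π) = 6.558e+04 Hz.

(a) f₀ = 1.971e+04 Hz  (b) Q = 0.3006  (c) BW = 6.558e+04 Hz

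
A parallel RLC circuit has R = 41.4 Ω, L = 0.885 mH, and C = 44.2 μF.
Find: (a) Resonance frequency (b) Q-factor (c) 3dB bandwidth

Step 1 — Resonance: ω₀ = 1/√(LC) = 1/√(0.000885·4.42e-05) = 5056 rad/s.
Step 2 — f₀ = ω₀/(2π) = 804.7 Hz.
Step 3 — Parallel Q: Q = R/(ω₀L) = 41.4/(5056·0.000885) = 9.252.
Step 4 — Bandwidth: Δω = ω₀/Q = 546.5 rad/s; BW = Δω/(2π) = 86.98 Hz.

(a) f₀ = 804.7 Hz  (b) Q = 9.252  (c) BW = 86.98 Hz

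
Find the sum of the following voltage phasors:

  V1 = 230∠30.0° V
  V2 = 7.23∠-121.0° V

Step 1 — Convert each phasor to rectangular form:
  V1 = 230·(cos(30.0°) + j·sin(30.0°)) = 199.2 + j115 V
  V2 = 7.23·(cos(-121.0°) + j·sin(-121.0°)) = -3.724 - j6.197 V
Step 2 — Sum components: V_total = 195.5 + j108.8 V.
Step 3 — Convert to polar: |V_total| = 223.7 V, ∠V_total = 29.1°.

V_total = 223.7∠29.1° V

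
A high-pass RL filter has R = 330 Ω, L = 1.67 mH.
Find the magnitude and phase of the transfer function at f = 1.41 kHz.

Step 1 — Angular frequency: ω = 2π·1410 = 8859 rad/s.
Step 2 — Transfer function: H(jω) = jωL/(R + jωL).
Step 3 — Numerator jωL = j·14.8; denominator R + jωL = 330 + j14.8.
Step 4 — H = 0.002006 + j0.04474.
Step 5 — Magnitude: |H| = 0.04479 (-27.0 dB); phase: φ = 87.4°.

|H| = 0.04479 (-27.0 dB), φ = 87.4°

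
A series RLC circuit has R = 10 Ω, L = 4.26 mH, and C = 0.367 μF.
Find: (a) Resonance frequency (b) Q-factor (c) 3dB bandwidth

Step 1 — Resonance: ω₀ = 1/√(LC) = 1/√(0.00426·3.67e-07) = 2.529e+04 rad/s.
Step 2 — f₀ = ω₀/(2π) = 4025 Hz.
Step 3 — Series Q: Q = ω₀L/R = 2.529e+04·0.00426/10 = 10.77.
Step 4 — Bandwidth: Δω = ω₀/Q = 2347 rad/s; BW = Δω/(2π) = 373.6 Hz.

(a) f₀ = 4025 Hz  (b) Q = 10.77  (c) BW = 373.6 Hz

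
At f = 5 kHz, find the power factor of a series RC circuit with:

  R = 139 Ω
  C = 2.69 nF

Step 1 — Angular frequency: ω = 2π·f = 2π·5000 = 3.142e+04 rad/s.
Step 2 — Component impedances:
  R: Z = R = 139 Ω
  C: Z = 1/(jωC) = -j/(ω·C) = 0 - j1.183e+04 Ω
Step 3 — Series combination: Z_total = R + C = 139 - j1.183e+04 Ω = 1.183e+04∠-89.3° Ω.
Step 4 — Power factor: PF = cos(φ) = Re(Z)/|Z| = 139/1.183e+04 = 0.01175.
Step 5 — Type: Im(Z) = -1.183e+04 ⇒ leading (phase φ = -89.3°).

PF = 0.01175 (leading, φ = -89.3°)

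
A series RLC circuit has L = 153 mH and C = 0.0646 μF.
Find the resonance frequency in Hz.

Step 1 — Resonance condition Im(Z)=0 gives ω₀ = 1/√(LC).
Step 2 — ω₀ = 1/√(0.153·6.46e-08) = 1.006e+04 rad/s.
Step 3 — f₀ = ω₀/(2π) = 1601 Hz.

f₀ = 1601 Hz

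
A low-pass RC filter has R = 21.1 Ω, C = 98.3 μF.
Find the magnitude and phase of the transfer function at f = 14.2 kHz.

Step 1 — Angular frequency: ω = 2π·1.42e+04 = 8.922e+04 rad/s.
Step 2 — Transfer function: H(jω) = 1/(1 + jωRC).
Step 3 — Denominator: 1 + jωRC = 1 + j·8.922e+04·21.1·9.83e-05 = 1 + j185.1.
Step 4 — H = 2.92e-05 - j0.005404.
Step 5 — Magnitude: |H| = 0.005404 (-45.3 dB); phase: φ = -89.7°.

|H| = 0.005404 (-45.3 dB), φ = -89.7°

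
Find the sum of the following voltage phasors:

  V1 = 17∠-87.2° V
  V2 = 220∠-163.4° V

Step 1 — Convert each phasor to rectangular form:
  V1 = 17·(cos(-87.2°) + j·sin(-87.2°)) = 0.8304 - j16.98 V
  V2 = 220·(cos(-163.4°) + j·sin(-163.4°)) = -210.8 - j62.85 V
Step 2 — Sum components: V_total = -210 - j79.83 V.
Step 3 — Convert to polar: |V_total| = 224.7 V, ∠V_total = -159.2°.

V_total = 224.7∠-159.2° V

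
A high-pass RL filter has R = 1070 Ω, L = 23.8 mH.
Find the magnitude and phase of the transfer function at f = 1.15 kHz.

Step 1 — Angular frequency: ω = 2π·1150 = 7226 rad/s.
Step 2 — Transfer function: H(jω) = jωL/(R + jωL).
Step 3 — Numerator jωL = j·172; denominator R + jωL = 1070 + j172.
Step 4 — H = 0.02518 + j0.1567.
Step 5 — Magnitude: |H| = 0.1587 (-16.0 dB); phase: φ = 80.9°.

|H| = 0.1587 (-16.0 dB), φ = 80.9°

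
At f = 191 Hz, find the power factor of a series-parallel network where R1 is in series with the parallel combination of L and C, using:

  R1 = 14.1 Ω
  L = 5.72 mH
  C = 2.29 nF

Step 1 — Angular frequency: ω = 2π·f = 2π·191 = 1200 rad/s.
Step 2 — Component impedances:
  R1: Z = R = 14.1 Ω
  L: Z = jωL = j·1200·0.00572 = 0 + j6.865 Ω
  C: Z = 1/(jωC) = -j/(ω·C) = 0 - j3.639e+05 Ω
Step 3 — Parallel branch: L || C = 1/(1/L + 1/C) = 0 + j6.865 Ω.
Step 4 — Series with R1: Z_total = R1 + (L || C) = 14.1 + j6.865 Ω = 15.68∠26.0° Ω.
Step 5 — Power factor: PF = cos(φ) = Re(Z)/|Z| = 14.1/15.682 = 0.8991.
Step 6 — Type: Im(Z) = 6.865 ⇒ lagging (phase φ = 26.0°).

PF = 0.8991 (lagging, φ = 26.0°)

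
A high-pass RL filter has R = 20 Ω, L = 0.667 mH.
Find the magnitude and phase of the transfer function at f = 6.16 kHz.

Step 1 — Angular frequency: ω = 2π·6160 = 3.87e+04 rad/s.
Step 2 — Transfer function: H(jω) = jωL/(R + jωL).
Step 3 — Numerator jωL = j·25.82; denominator R + jωL = 20 + j25.82.
Step 4 — H = 0.6249 + j0.4841.
Step 5 — Magnitude: |H| = 0.7905 (-2.0 dB); phase: φ = 37.8°.

|H| = 0.7905 (-2.0 dB), φ = 37.8°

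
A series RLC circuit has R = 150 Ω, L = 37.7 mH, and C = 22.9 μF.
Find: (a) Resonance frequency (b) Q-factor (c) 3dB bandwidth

Step 1 — Resonance condition Im(Z)=0 gives ω₀ = 1/√(LC).
Step 2 — ω₀ = 1/√(0.0377·2.29e-05) = 1076 rad/s.
Step 3 — f₀ = ω₀/(2π) = 171.3 Hz.
Step 4 — Series Q: Q = ω₀L/R = 1076·0.0377/150 = 0.2705.
Step 5 — 3dB bandwidth: Δω = ω₀/Q = 3979 rad/s; BW = Δω/(2π) = 633.2 Hz.

(a) f₀ = 171.3 Hz  (b) Q = 0.2705  (c) BW = 633.2 Hz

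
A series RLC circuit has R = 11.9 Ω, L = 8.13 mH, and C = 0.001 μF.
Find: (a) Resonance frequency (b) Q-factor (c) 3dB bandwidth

Step 1 — Resonance: ω₀ = 1/√(LC) = 1/√(0.00813·1e-09) = 3.507e+05 rad/s.
Step 2 — f₀ = ω₀/(2π) = 5.582e+04 Hz.
Step 3 — Series Q: Q = ω₀L/R = 3.507e+05·0.00813/11.9 = 239.6.
Step 4 — Bandwidth: Δω = ω₀/Q = 1464 rad/s; BW = Δω/(2π) = 233 Hz.

(a) f₀ = 5.582e+04 Hz  (b) Q = 239.6  (c) BW = 233 Hz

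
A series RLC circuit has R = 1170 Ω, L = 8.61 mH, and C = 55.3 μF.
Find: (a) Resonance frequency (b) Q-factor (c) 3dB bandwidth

Step 1 — Resonance: ω₀ = 1/√(LC) = 1/√(0.00861·5.53e-05) = 1449 rad/s.
Step 2 — f₀ = ω₀/(2π) = 230.7 Hz.
Step 3 — Series Q: Q = ω₀L/R = 1449·0.00861/1170 = 0.01066.
Step 4 — Bandwidth: Δω = ω₀/Q = 1.359e+05 rad/s; BW = Δω/(2π) = 2.163e+04 Hz.

(a) f₀ = 230.7 Hz  (b) Q = 0.01066  (c) BW = 2.163e+04 Hz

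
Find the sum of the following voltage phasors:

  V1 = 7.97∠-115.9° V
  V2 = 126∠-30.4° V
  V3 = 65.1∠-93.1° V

Step 1 — Convert each phasor to rectangular form:
  V1 = 7.97·(cos(-115.9°) + j·sin(-115.9°)) = -3.481 - j7.169 V
  V2 = 126·(cos(-30.4°) + j·sin(-30.4°)) = 108.7 - j63.76 V
  V3 = 65.1·(cos(-93.1°) + j·sin(-93.1°)) = -3.521 - j65 V
Step 2 — Sum components: V_total = 101.7 - j135.9 V.
Step 3 — Convert to polar: |V_total| = 169.8 V, ∠V_total = -53.2°.

V_total = 169.8∠-53.2° V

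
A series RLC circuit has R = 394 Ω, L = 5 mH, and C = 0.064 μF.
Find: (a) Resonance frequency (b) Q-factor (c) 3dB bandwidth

Step 1 — Resonance: ω₀ = 1/√(LC) = 1/√(0.005·6.4e-08) = 5.59e+04 rad/s.
Step 2 — f₀ = ω₀/(2π) = 8897 Hz.
Step 3 — Series Q: Q = ω₀L/R = 5.59e+04·0.005/394 = 0.7094.
Step 4 — Bandwidth: Δω = ω₀/Q = 7.88e+04 rad/s; BW = Δω/(2π) = 1.254e+04 Hz.

(a) f₀ = 8897 Hz  (b) Q = 0.7094  (c) BW = 1.254e+04 Hz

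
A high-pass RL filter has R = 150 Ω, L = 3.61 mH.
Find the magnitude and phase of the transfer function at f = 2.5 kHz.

Step 1 — Angular frequency: ω = 2π·2500 = 1.571e+04 rad/s.
Step 2 — Transfer function: H(jω) = jωL/(R + jωL).
Step 3 — Numerator jωL = j·56.71; denominator R + jωL = 150 + j56.71.
Step 4 — H = 0.125 + j0.3308.
Step 5 — Magnitude: |H| = 0.3536 (-9.0 dB); phase: φ = 69.3°.

|H| = 0.3536 (-9.0 dB), φ = 69.3°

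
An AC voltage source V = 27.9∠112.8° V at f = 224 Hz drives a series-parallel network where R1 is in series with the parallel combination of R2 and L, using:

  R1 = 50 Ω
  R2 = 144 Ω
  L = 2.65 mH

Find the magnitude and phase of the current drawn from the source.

Step 1 — Angular frequency: ω = 2π·f = 2π·224 = 1407 rad/s.
Step 2 — Component impedances:
  R1: Z = R = 50 Ω
  R2: Z = R = 144 Ω
  L: Z = jωL = j·1407·0.00265 = 0 + j3.73 Ω
Step 3 — Parallel branch: R2 || L = 1/(1/R2 + 1/L) = 0.09654 + j3.727 Ω.
Step 4 — Series with R1: Z_total = R1 + (R2 || L) = 50.1 + j3.727 Ω = 50.23∠4.3° Ω.
Step 5 — Source phasor: V = 27.9∠112.8° V = -10.81 + j25.72 V.
Step 6 — Ohm's law: I = V / Z_total = (-10.81 + j25.72) / (50.1 + j3.727) = -0.1766 + j0.5266 A.
Step 7 — Convert to polar: |I| = 0.5554 A, ∠I = 108.5°.

I = 0.5554∠108.5° A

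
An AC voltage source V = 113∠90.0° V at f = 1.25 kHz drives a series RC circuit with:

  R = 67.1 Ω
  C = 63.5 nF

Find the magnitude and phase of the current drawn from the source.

Step 1 — Angular frequency: ω = 2π·f = 2π·1250 = 7854 rad/s.
Step 2 — Component impedances:
  R: Z = R = 67.1 Ω
  C: Z = 1/(jωC) = -j/(ω·C) = 0 - j2005 Ω
Step 3 — Series combination: Z_total = R + C = 67.1 - j2005 Ω = 2006∠-88.1° Ω.
Step 4 — Source phasor: V = 113∠90.0° V = 0 + j113 V.
Step 5 — Ohm's law: I = V / Z_total = (0 + j113) / (67.1 - j2005) = -0.05629 + j0.001884 A.
Step 6 — Convert to polar: |I| = 0.05632 A, ∠I = 178.1°.

I = 0.05632∠178.1° A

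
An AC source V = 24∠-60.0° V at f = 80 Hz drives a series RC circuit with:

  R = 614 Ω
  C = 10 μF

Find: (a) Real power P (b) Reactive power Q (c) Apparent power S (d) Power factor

Step 1 — Angular frequency: ω = 2π·f = 2π·80 = 502.7 rad/s.
Step 2 — Component impedances:
  R: Z = R = 614 Ω
  C: Z = 1/(jωC) = -j/(ω·C) = 0 - j198.9 Ω
Step 3 — Series combination: Z_total = R + C = 614 - j198.9 Ω = 645.4∠-18.0° Ω.
Step 4 — Source phasor: V = 24∠-60.0° V = 12 - j20.78 V.
Step 5 — Current: I = V / Z = 0.02761 - j0.0249 A = 0.03718∠-42.0° A.
Step 6 — Complex power: S = V·I* = 0.849 - j0.2751 VA.
Step 7 — Real power: P = Re(S) = 0.849 W.
Step 8 — Reactive power: Q = Im(S) = -0.2751 VAR.
Step 9 — Apparent power: |S| = 0.8924 VA.
Step 10 — Power factor: PF = P/|S| = 0.9513 (leading).

(a) P = 0.849 W  (b) Q = -0.2751 VAR  (c) S = 0.8924 VA  (d) PF = 0.9513 (leading)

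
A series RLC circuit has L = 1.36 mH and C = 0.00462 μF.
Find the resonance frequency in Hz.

Step 1 — Resonance condition Im(Z)=0 gives ω₀ = 1/√(LC).
Step 2 — ω₀ = 1/√(0.00136·4.62e-09) = 3.989e+05 rad/s.
Step 3 — f₀ = ω₀/(2π) = 6.349e+04 Hz.

f₀ = 6.349e+04 Hz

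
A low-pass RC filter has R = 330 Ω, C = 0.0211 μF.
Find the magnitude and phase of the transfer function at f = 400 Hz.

Step 1 — Angular frequency: ω = 2π·400 = 2513 rad/s.
Step 2 — Transfer function: H(jω) = 1/(1 + jωRC).
Step 3 — Denominator: 1 + jωRC = 1 + j·2513·330·2.11e-08 = 1 + j0.0175.
Step 4 — H = 0.9997 - j0.01749.
Step 5 — Magnitude: |H| = 0.9998 (-0.0 dB); phase: φ = -1.0°.

|H| = 0.9998 (-0.0 dB), φ = -1.0°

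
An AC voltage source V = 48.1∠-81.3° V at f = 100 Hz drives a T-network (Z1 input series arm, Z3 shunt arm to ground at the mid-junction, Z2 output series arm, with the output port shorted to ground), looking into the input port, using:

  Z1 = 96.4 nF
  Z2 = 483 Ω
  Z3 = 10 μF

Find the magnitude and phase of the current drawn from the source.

Step 1 — Angular frequency: ω = 2π·f = 2π·100 = 628.3 rad/s.
Step 2 — Component impedances:
  Z1: Z = 1/(jωC) = -j/(ω·C) = 0 - j1.651e+04 Ω
  Z2: Z = R = 483 Ω
  Z3: Z = 1/(jωC) = -j/(ω·C) = 0 - j159.2 Ω
Step 3 — With the output port shorted to ground, the output series arm Z2 runs from the junction to ground; the shunt arm Z3 also runs from the junction to ground. They appear in parallel: Z3 || Z2 = 47.31 - j143.6 Ω.
Step 4 — Series with input arm Z1: Z_in = Z1 + (Z3 || Z2) = 47.31 - j1.665e+04 Ω = 1.665e+04∠-89.8° Ω.
Step 5 — Source phasor: V = 48.1∠-81.3° V = 7.276 - j47.55 V.
Step 6 — Ohm's law: I = V / Z_total = (7.276 - j47.55) / (47.31 - j1.665e+04) = 0.002856 + j0.0004288 A.
Step 7 — Convert to polar: |I| = 0.002888 A, ∠I = 8.5°.

I = 0.002888∠8.5° A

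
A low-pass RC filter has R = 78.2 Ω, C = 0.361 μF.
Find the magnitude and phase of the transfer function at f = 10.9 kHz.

Step 1 — Angular frequency: ω = 2π·1.09e+04 = 6.849e+04 rad/s.
Step 2 — Transfer function: H(jω) = 1/(1 + jωRC).
Step 3 — Denominator: 1 + jωRC = 1 + j·6.849e+04·78.2·3.61e-07 = 1 + j1.933.
Step 4 — H = 0.2111 - j0.4081.
Step 5 — Magnitude: |H| = 0.4594 (-6.8 dB); phase: φ = -62.7°.

|H| = 0.4594 (-6.8 dB), φ = -62.7°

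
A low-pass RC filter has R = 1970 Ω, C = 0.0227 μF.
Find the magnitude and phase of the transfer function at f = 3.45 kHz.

Step 1 — Angular frequency: ω = 2π·3450 = 2.168e+04 rad/s.
Step 2 — Transfer function: H(jω) = 1/(1 + jωRC).
Step 3 — Denominator: 1 + jωRC = 1 + j·2.168e+04·1970·2.27e-08 = 1 + j0.9694.
Step 4 — H = 0.5155 - j0.4998.
Step 5 — Magnitude: |H| = 0.718 (-2.9 dB); phase: φ = -44.1°.

|H| = 0.718 (-2.9 dB), φ = -44.1°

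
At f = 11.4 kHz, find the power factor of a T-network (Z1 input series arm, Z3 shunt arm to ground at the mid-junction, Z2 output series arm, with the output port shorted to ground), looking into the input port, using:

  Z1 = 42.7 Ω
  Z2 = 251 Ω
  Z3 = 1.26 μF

Step 1 — Angular frequency: ω = 2π·f = 2π·1.14e+04 = 7.163e+04 rad/s.
Step 2 — Component impedances:
  Z1: Z = R = 42.7 Ω
  Z2: Z = R = 251 Ω
  Z3: Z = 1/(jωC) = -j/(ω·C) = 0 - j11.08 Ω
Step 3 — With the output port shorted to ground, the output series arm Z2 runs from the junction to ground; the shunt arm Z3 also runs from the junction to ground. They appear in parallel: Z3 || Z2 = 0.4882 - j11.06 Ω.
Step 4 — Series with input arm Z1: Z_in = Z1 + (Z3 || Z2) = 43.19 - j11.06 Ω = 44.58∠-14.4° Ω.
Step 5 — Power factor: PF = cos(φ) = Re(Z)/|Z| = 43.1882/44.5815 = 0.9687.
Step 6 — Type: Im(Z) = -11.06 ⇒ leading (phase φ = -14.4°).

PF = 0.9687 (leading, φ = -14.4°)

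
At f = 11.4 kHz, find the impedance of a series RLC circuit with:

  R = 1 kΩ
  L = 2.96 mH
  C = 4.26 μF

Step 1 — Angular frequency: ω = 2π·f = 2π·1.14e+04 = 7.163e+04 rad/s.
Step 2 — Component impedances:
  R: Z = R = 1000 Ω
  L: Z = jωL = j·7.163e+04·0.00296 = 0 + j212 Ω
  C: Z = 1/(jωC) = -j/(ω·C) = 0 - j3.277 Ω
Step 3 — Series combination: Z_total = R + L + C = 1000 + j208.7 Ω = 1022∠11.8° Ω.

Z = 1000 + j208.7 Ω = 1022∠11.8° Ω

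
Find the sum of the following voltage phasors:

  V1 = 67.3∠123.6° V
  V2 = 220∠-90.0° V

Step 1 — Convert each phasor to rectangular form:
  V1 = 67.3·(cos(123.6°) + j·sin(123.6°)) = -37.24 + j56.06 V
  V2 = 220·(cos(-90.0°) + j·sin(-90.0°)) = 0 - j220 V
Step 2 — Sum components: V_total = -37.24 - j163.9 V.
Step 3 — Convert to polar: |V_total| = 168.1 V, ∠V_total = -102.8°.

V_total = 168.1∠-102.8° V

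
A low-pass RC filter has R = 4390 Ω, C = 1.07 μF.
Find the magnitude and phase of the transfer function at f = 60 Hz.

Step 1 — Angular frequency: ω = 2π·60 = 377 rad/s.
Step 2 — Transfer function: H(jω) = 1/(1 + jωRC).
Step 3 — Denominator: 1 + jωRC = 1 + j·377·4390·1.07e-06 = 1 + j1.771.
Step 4 — H = 0.2418 - j0.4282.
Step 5 — Magnitude: |H| = 0.4917 (-6.2 dB); phase: φ = -60.5°.

|H| = 0.4917 (-6.2 dB), φ = -60.5°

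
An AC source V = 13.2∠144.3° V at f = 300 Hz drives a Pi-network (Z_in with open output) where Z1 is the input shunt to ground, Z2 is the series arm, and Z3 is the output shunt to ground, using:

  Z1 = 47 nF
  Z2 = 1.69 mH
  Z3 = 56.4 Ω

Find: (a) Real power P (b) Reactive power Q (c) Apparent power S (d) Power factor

Step 1 — Angular frequency: ω = 2π·f = 2π·300 = 1885 rad/s.
Step 2 — Component impedances:
  Z1: Z = 1/(jωC) = -j/(ω·C) = 0 - j1.129e+04 Ω
  Z2: Z = jωL = j·1885·0.00169 = 0 + j3.186 Ω
  Z3: Z = R = 56.4 Ω
Step 3 — With open output, the series arm Z2 and the output shunt Z3 appear in series to ground: Z2 + Z3 = 56.4 + j3.186 Ω.
Step 4 — Parallel with input shunt Z1: Z_in = Z1 || (Z2 + Z3) = 56.43 + j2.904 Ω = 56.51∠2.9° Ω.
Step 5 — Source phasor: V = 13.2∠144.3° V = -10.72 + j7.703 V.
Step 6 — Current: I = V / Z = -0.1825 + j0.1459 A = 0.2336∠141.4° A.
Step 7 — Complex power: S = V·I* = 3.08 + j0.1585 VA.
Step 8 — Real power: P = Re(S) = 3.08 W.
Step 9 — Reactive power: Q = Im(S) = 0.1585 VAR.
Step 10 — Apparent power: |S| = 3.084 VA.
Step 11 — Power factor: PF = P/|S| = 0.9987 (lagging).

(a) P = 3.08 W  (b) Q = 0.1585 VAR  (c) S = 3.084 VA  (d) PF = 0.9987 (lagging)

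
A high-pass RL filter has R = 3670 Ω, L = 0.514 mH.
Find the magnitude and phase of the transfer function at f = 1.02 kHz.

Step 1 — Angular frequency: ω = 2π·1020 = 6409 rad/s.
Step 2 — Transfer function: H(jω) = jωL/(R + jωL).
Step 3 — Numerator jωL = j·3.294; denominator R + jωL = 3670 + j3.294.
Step 4 — H = 8.057e-07 + j0.0008976.
Step 5 — Magnitude: |H| = 0.0008976 (-60.9 dB); phase: φ = 89.9°.

|H| = 0.0008976 (-60.9 dB), φ = 89.9°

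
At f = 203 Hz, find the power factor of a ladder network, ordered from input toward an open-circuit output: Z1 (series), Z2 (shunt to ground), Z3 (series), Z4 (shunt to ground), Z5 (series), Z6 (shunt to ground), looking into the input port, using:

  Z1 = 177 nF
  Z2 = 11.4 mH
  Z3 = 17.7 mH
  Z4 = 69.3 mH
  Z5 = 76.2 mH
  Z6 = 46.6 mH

Step 1 — Angular frequency: ω = 2π·f = 2π·203 = 1275 rad/s.
Step 2 — Component impedances:
  Z1: Z = 1/(jωC) = -j/(ω·C) = 0 - j4429 Ω
  Z2: Z = jωL = j·1275·0.0114 = 0 + j14.54 Ω
  Z3: Z = jωL = j·1275·0.0177 = 0 + j22.58 Ω
  Z4: Z = jωL = j·1275·0.0693 = 0 + j88.39 Ω
  Z5: Z = jωL = j·1275·0.0762 = 0 + j97.19 Ω
  Z6: Z = jωL = j·1275·0.0466 = 0 + j59.44 Ω
Step 3 — Ladder network (open output): work backward from the far end, alternating series and parallel combinations. Z_in = 0 - j4417 Ω = 4417∠-90.0° Ω.
Step 4 — Power factor: PF = cos(φ) = Re(Z)/|Z| = 0/4417 = 0.
Step 5 — Type: Im(Z) = -4417 ⇒ leading (phase φ = -90.0°).

PF = 0 (leading, φ = -90.0°)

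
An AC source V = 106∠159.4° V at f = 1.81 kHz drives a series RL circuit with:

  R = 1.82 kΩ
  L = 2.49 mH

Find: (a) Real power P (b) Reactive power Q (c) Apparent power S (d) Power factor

Step 1 — Angular frequency: ω = 2π·f = 2π·1810 = 1.137e+04 rad/s.
Step 2 — Component impedances:
  R: Z = R = 1820 Ω
  L: Z = jωL = j·1.137e+04·0.00249 = 0 + j28.32 Ω
Step 3 — Series combination: Z_total = R + L = 1820 + j28.32 Ω = 1820∠0.9° Ω.
Step 4 — Source phasor: V = 106∠159.4° V = -99.22 + j37.3 V.
Step 5 — Current: I = V / Z = -0.05419 + j0.02133 A = 0.05823∠158.5° A.
Step 6 — Complex power: S = V·I* = 6.172 + j0.09603 VA.
Step 7 — Real power: P = Re(S) = 6.172 W.
Step 8 — Reactive power: Q = Im(S) = 0.09603 VAR.
Step 9 — Apparent power: |S| = 6.173 VA.
Step 10 — Power factor: PF = P/|S| = 0.9999 (lagging).

(a) P = 6.172 W  (b) Q = 0.09603 VAR  (c) S = 6.173 VA  (d) PF = 0.9999 (lagging)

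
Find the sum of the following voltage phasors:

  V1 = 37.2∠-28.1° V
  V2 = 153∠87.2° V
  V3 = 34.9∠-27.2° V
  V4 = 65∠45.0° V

Step 1 — Convert each phasor to rectangular form:
  V1 = 37.2·(cos(-28.1°) + j·sin(-28.1°)) = 32.82 - j17.52 V
  V2 = 153·(cos(87.2°) + j·sin(87.2°)) = 7.474 + j152.8 V
  V3 = 34.9·(cos(-27.2°) + j·sin(-27.2°)) = 31.04 - j15.95 V
  V4 = 65·(cos(45.0°) + j·sin(45.0°)) = 45.96 + j45.96 V
Step 2 — Sum components: V_total = 117.3 + j165.3 V.
Step 3 — Convert to polar: |V_total| = 202.7 V, ∠V_total = 54.6°.

V_total = 202.7∠54.6° V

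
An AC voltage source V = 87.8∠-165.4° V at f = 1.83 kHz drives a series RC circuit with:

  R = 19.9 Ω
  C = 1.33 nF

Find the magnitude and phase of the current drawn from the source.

Step 1 — Angular frequency: ω = 2π·f = 2π·1830 = 1.15e+04 rad/s.
Step 2 — Component impedances:
  R: Z = R = 19.9 Ω
  C: Z = 1/(jωC) = -j/(ω·C) = 0 - j6.539e+04 Ω
Step 3 — Series combination: Z_total = R + C = 19.9 - j6.539e+04 Ω = 6.539e+04∠-90.0° Ω.
Step 4 — Source phasor: V = 87.8∠-165.4° V = -84.96 - j22.13 V.
Step 5 — Ohm's law: I = V / Z_total = (-84.96 - j22.13) / (19.9 - j6.539e+04) = 0.0003381 - j0.001299 A.
Step 6 — Convert to polar: |I| = 0.001343 A, ∠I = -75.4°.

I = 0.001343∠-75.4° A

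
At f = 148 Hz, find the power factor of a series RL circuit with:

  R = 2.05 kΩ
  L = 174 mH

Step 1 — Angular frequency: ω = 2π·f = 2π·148 = 929.9 rad/s.
Step 2 — Component impedances:
  R: Z = R = 2050 Ω
  L: Z = jωL = j·929.9·0.174 = 0 + j161.8 Ω
Step 3 — Series combination: Z_total = R + L = 2050 + j161.8 Ω = 2056∠4.5° Ω.
Step 4 — Power factor: PF = cos(φ) = Re(Z)/|Z| = 2050/2056.4 = 0.9969.
Step 5 — Type: Im(Z) = 161.8 ⇒ lagging (phase φ = 4.5°).

PF = 0.9969 (lagging, φ = 4.5°)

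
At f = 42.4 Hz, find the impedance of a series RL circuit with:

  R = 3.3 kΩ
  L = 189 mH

Step 1 — Angular frequency: ω = 2π·f = 2π·42.4 = 266.4 rad/s.
Step 2 — Component impedances:
  R: Z = R = 3300 Ω
  L: Z = jωL = j·266.4·0.189 = 0 + j50.35 Ω
Step 3 — Series combination: Z_total = R + L = 3300 + j50.35 Ω = 3300∠0.9° Ω.

Z = 3300 + j50.35 Ω = 3300∠0.9° Ω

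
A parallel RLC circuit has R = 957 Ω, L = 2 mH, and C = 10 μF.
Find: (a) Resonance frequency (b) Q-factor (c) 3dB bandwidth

Step 1 — Resonance: ω₀ = 1/√(LC) = 1/√(0.002·1e-05) = 7071 rad/s.
Step 2 — f₀ = ω₀/(2π) = 1125 Hz.
Step 3 — Parallel Q: Q = R/(ω₀L) = 957/(7071·0.002) = 67.67.
Step 4 — Bandwidth: Δω = ω₀/Q = 104.5 rad/s; BW = Δω/(2π) = 16.63 Hz.

(a) f₀ = 1125 Hz  (b) Q = 67.67  (c) BW = 16.63 Hz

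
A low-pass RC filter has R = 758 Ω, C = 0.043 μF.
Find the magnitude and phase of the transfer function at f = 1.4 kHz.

Step 1 — Angular frequency: ω = 2π·1400 = 8796 rad/s.
Step 2 — Transfer function: H(jω) = 1/(1 + jωRC).
Step 3 — Denominator: 1 + jωRC = 1 + j·8796·758·4.3e-08 = 1 + j0.2867.
Step 4 — H = 0.924 - j0.2649.
Step 5 — Magnitude: |H| = 0.9613 (-0.3 dB); phase: φ = -16.0°.

|H| = 0.9613 (-0.3 dB), φ = -16.0°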